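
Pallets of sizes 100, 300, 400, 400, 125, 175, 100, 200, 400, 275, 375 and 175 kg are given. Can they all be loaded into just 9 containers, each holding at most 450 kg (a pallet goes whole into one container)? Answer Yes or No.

A valid assignment using 8 containers:
  container 1: 400 = 400
  container 2: 400 = 400
  container 3: 400 = 400
  container 4: 375 = 375
  container 5: 300 + 125 = 425
  container 6: 275 + 175 = 450
  container 7: 200 + 175 = 375
  container 8: 100 + 100 = 200
That uses only 8 ≤ 9, so 9 containers are enough.

Yes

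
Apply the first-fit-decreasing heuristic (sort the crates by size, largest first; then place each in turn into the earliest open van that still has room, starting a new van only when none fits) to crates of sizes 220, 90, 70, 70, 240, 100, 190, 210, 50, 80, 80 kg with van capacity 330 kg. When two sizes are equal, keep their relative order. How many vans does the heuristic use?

5

Sorted descending: 240, 220, 210, 190, 100, 90, 80, 80, 70, 70, 50.
  240 → van 1 (new)  [load 240/330]
  220 → van 2 (new)  [load 220/330]
  210 → van 3 (new)  [load 210/330]
  190 → van 4 (new)  [load 190/330]
  100 → van 2  [load 320/330]
  90 → van 1  [load 330/330]
  80 → van 3  [load 290/330]
  80 → van 4  [load 270/330]
  70 → van 5 (new)  [load 70/330]
  70 → van 5  [load 140/330]
  50 → van 4  [load 320/330]
5 vans opened.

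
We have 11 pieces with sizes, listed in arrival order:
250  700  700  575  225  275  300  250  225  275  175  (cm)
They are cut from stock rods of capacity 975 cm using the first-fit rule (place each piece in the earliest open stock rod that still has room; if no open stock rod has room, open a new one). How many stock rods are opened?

5

  250 → stock rod 1 (new)  [load 250/975]
  700 → stock rod 1  [load 950/975]
  700 → stock rod 2 (new)  [load 700/975]
  575 → stock rod 3 (new)  [load 575/975]
  225 → stock rod 2  [load 925/975]
  275 → stock rod 3  [load 850/975]
  300 → stock rod 4 (new)  [load 300/975]
  250 → stock rod 4  [load 550/975]
  225 → stock rod 4  [load 775/975]
  275 → stock rod 5 (new)  [load 275/975]
  175 → stock rod 4  [load 950/975]
5 stock rods opened.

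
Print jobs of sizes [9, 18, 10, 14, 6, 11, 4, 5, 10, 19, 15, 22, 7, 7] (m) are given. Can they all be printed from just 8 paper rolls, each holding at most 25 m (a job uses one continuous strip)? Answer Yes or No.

Yes

A valid assignment using 7 paper rolls:
  roll 1: 22 = 22
  roll 2: 19 + 6 = 25
  roll 3: 18 + 7 = 25
  roll 4: 15 + 10 = 25
  roll 5: 14 + 11 = 25
  roll 6: 10 + 9 + 5 = 24
  roll 7: 7 + 4 = 11
That uses only 7 ≤ 8, so 8 paper rolls are enough.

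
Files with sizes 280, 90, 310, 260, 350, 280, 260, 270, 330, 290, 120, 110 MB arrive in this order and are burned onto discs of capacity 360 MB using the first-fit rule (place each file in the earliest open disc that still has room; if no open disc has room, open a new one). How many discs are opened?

10

  280 → disc 1 (new)  [load 280/360]
  90 → disc 2 (new)  [load 90/360]
  310 → disc 3 (new)  [load 310/360]
  260 → disc 2  [load 350/360]
  350 → disc 4 (new)  [load 350/360]
  280 → disc 5 (new)  [load 280/360]
  260 → disc 6 (new)  [load 260/360]
  270 → disc 7 (new)  [load 270/360]
  330 → disc 8 (new)  [load 330/360]
  290 → disc 9 (new)  [load 290/360]
  120 → disc 10 (new)  [load 120/360]
  110 → disc 10  [load 230/360]
10 discs opened.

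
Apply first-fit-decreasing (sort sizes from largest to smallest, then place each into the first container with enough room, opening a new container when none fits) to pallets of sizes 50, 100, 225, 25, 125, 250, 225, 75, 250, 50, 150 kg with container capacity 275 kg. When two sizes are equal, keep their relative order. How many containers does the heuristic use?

6

Sorted descending: 250, 250, 225, 225, 150, 125, 100, 75, 50, 50, 25.
  250 → container 1 (new)  [load 250/275]
  250 → container 2 (new)  [load 250/275]
  225 → container 3 (new)  [load 225/275]
  225 → container 4 (new)  [load 225/275]
  150 → container 5 (new)  [load 150/275]
  125 → container 5  [load 275/275]
  100 → container 6 (new)  [load 100/275]
  75 → container 6  [load 175/275]
  50 → container 3  [load 275/275]
  50 → container 4  [load 275/275]
  25 → container 1  [load 275/275]
6 containers opened.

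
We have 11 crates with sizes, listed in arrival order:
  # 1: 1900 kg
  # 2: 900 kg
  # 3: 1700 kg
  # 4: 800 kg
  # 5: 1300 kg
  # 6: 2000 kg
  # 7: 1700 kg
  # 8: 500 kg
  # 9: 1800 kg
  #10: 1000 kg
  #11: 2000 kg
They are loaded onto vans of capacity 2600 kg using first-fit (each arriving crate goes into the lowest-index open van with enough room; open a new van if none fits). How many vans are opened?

  1900 → van 1 (new)  [load 1900/2600]
  900 → van 2 (new)  [load 900/2600]
  1700 → van 2  [load 2600/2600]
  800 → van 3 (new)  [load 800/2600]
  1300 → van 3  [load 2100/2600]
  2000 → van 4 (new)  [load 2000/2600]
  1700 → van 5 (new)  [load 1700/2600]
  500 → van 1  [load 2400/2600]
  1800 → van 6 (new)  [load 1800/2600]
  1000 → van 7 (new)  [load 1000/2600]
  2000 → van 8 (new)  [load 2000/2600]
8 vans opened.

8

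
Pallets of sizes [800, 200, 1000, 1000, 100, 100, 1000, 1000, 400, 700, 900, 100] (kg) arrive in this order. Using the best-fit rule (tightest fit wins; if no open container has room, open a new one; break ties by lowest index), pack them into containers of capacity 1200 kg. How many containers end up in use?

  800 → container 1 (new)  [load 800/1200]
  200 → container 1  [load 1000/1200]
  1000 → container 2 (new)  [load 1000/1200]
  1000 → container 3 (new)  [load 1000/1200]
  100 → container 1  [load 1100/1200]
  100 → container 1  [load 1200/1200]
  1000 → container 4 (new)  [load 1000/1200]
  1000 → container 5 (new)  [load 1000/1200]
  400 → container 6 (new)  [load 400/1200]
  700 → container 6  [load 1100/1200]
  900 → container 7 (new)  [load 900/1200]
  100 → container 6  [load 1200/1200]
7 containers opened.

7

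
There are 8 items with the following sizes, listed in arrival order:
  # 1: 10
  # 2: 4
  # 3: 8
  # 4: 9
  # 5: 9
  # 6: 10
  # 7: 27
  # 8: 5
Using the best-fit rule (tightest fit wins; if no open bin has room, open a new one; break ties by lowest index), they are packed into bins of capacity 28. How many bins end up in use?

3

  10 → bin 1 (new)  [load 10/28]
  4 → bin 1  [load 14/28]
  8 → bin 1  [load 22/28]
  9 → bin 2 (new)  [load 9/28]
  9 → bin 2  [load 18/28]
  10 → bin 2  [load 28/28]
  27 → bin 3 (new)  [load 27/28]
  5 → bin 1  [load 27/28]
3 bins opened.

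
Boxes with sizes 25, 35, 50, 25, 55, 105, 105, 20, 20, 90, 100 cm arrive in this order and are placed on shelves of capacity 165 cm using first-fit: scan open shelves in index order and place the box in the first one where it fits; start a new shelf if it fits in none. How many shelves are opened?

5

  25 → shelf 1 (new)  [load 25/165]
  35 → shelf 1  [load 60/165]
  50 → shelf 1  [load 110/165]
  25 → shelf 1  [load 135/165]
  55 → shelf 2 (new)  [load 55/165]
  105 → shelf 2  [load 160/165]
  105 → shelf 3 (new)  [load 105/165]
  20 → shelf 1  [load 155/165]
  20 → shelf 3  [load 125/165]
  90 → shelf 4 (new)  [load 90/165]
  100 → shelf 5 (new)  [load 100/165]
5 shelves opened.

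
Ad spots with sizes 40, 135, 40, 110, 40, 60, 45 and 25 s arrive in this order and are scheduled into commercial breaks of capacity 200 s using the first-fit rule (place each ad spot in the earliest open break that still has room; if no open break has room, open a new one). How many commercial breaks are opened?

  40 → break 1 (new)  [load 40/200]
  135 → break 1  [load 175/200]
  40 → break 2 (new)  [load 40/200]
  110 → break 2  [load 150/200]
  40 → break 2  [load 190/200]
  60 → break 3 (new)  [load 60/200]
  45 → break 3  [load 105/200]
  25 → break 1  [load 200/200]
3 commercial breaks opened.

3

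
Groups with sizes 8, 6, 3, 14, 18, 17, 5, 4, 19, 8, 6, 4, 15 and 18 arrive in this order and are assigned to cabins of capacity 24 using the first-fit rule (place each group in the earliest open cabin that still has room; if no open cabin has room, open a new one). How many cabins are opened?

7

  8 → cabin 1 (new)  [load 8/24]
  6 → cabin 1  [load 14/24]
  3 → cabin 1  [load 17/24]
  14 → cabin 2 (new)  [load 14/24]
  18 → cabin 3 (new)  [load 18/24]
  17 → cabin 4 (new)  [load 17/24]
  5 → cabin 1  [load 22/24]
  4 → cabin 2  [load 18/24]
  19 → cabin 5 (new)  [load 19/24]
  8 → cabin 6 (new)  [load 8/24]
  6 → cabin 2  [load 24/24]
  4 → cabin 3  [load 22/24]
  15 → cabin 6  [load 23/24]
  18 → cabin 7 (new)  [load 18/24]
7 cabins opened.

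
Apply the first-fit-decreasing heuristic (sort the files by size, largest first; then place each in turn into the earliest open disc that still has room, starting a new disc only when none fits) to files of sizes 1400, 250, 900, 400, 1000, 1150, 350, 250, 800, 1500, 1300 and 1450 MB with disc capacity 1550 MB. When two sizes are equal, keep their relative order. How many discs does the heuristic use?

Sorted descending: 1500, 1450, 1400, 1300, 1150, 1000, 900, 800, 400, 350, 250, 250.
  1500 → disc 1 (new)  [load 1500/1550]
  1450 → disc 2 (new)  [load 1450/1550]
  1400 → disc 3 (new)  [load 1400/1550]
  1300 → disc 4 (new)  [load 1300/1550]
  1150 → disc 5 (new)  [load 1150/1550]
  1000 → disc 6 (new)  [load 1000/1550]
  900 → disc 7 (new)  [load 900/1550]
  800 → disc 8 (new)  [load 800/1550]
  400 → disc 5  [load 1550/1550]
  350 → disc 6  [load 1350/1550]
  250 → disc 4  [load 1550/1550]
  250 → disc 7  [load 1150/1550]
8 discs opened.

8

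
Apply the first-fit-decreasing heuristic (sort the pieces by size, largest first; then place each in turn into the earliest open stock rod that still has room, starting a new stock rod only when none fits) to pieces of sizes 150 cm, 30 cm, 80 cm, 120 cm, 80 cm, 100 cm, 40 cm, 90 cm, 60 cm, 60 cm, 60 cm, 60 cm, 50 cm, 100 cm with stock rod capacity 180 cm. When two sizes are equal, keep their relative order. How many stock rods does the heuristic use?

Sorted descending: 150, 120, 100, 100, 90, 80, 80, 60, 60, 60, 60, 50, 40, 30.
  150 → stock rod 1 (new)  [load 150/180]
  120 → stock rod 2 (new)  [load 120/180]
  100 → stock rod 3 (new)  [load 100/180]
  100 → stock rod 4 (new)  [load 100/180]
  90 → stock rod 5 (new)  [load 90/180]
  80 → stock rod 3  [load 180/180]
  80 → stock rod 4  [load 180/180]
  60 → stock rod 2  [load 180/180]
  60 → stock rod 5  [load 150/180]
  60 → stock rod 6 (new)  [load 60/180]
  60 → stock rod 6  [load 120/180]
  50 → stock rod 6  [load 170/180]
  40 → stock rod 7 (new)  [load 40/180]
  30 → stock rod 1  [load 180/180]
7 stock rods opened.

7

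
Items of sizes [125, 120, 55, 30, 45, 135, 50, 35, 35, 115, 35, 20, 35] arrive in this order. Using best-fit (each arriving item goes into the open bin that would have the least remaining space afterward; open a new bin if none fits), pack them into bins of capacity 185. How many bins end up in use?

5

  125 → bin 1 (new)  [load 125/185]
  120 → bin 2 (new)  [load 120/185]
  55 → bin 1  [load 180/185]
  30 → bin 2  [load 150/185]
  45 → bin 3 (new)  [load 45/185]
  135 → bin 3  [load 180/185]
  50 → bin 4 (new)  [load 50/185]
  35 → bin 2  [load 185/185]
  35 → bin 4  [load 85/185]
  115 → bin 5 (new)  [load 115/185]
  35 → bin 5  [load 150/185]
  20 → bin 5  [load 170/185]
  35 → bin 4  [load 120/185]
5 bins opened.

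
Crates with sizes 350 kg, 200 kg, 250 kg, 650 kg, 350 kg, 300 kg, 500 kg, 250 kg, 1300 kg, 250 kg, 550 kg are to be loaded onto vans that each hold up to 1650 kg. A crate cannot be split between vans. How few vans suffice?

Total = 1300 + 650 + 550 + 500 + 350 + 350 + 300 + 250 + 250 + 250 + 200 = 4950 kg.
Lower bound: ⌈4950/1650⌉ = 3 vans.
A packing using 3 vans:
  van 1: 1300 + 350 = 1650
  van 2: 650 + 550 + 250 + 200 = 1650
  van 3: 500 + 350 + 300 + 250 + 250 = 1650
This matches the lower bound, so 3 is optimal.

3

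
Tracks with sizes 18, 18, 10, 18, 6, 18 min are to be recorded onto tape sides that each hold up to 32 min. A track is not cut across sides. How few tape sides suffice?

4

Total = 18 + 18 + 18 + 18 + 10 + 6 = 88 min.
Lower bound: ⌈88/32⌉ = 3 tape sides.
Also, 4 tracks each exceed 16 min, and no two of those can share a side, so at least 4 tape sides are needed.
A packing using 4 tape sides:
  side 1: 18 + 10 = 28
  side 2: 18 + 6 = 24
  side 3: 18 = 18
  side 4: 18 = 18
This matches the lower bound, so 4 is optimal.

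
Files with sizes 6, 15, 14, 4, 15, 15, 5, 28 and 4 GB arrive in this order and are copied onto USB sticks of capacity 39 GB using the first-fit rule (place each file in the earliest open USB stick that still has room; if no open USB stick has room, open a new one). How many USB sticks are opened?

  6 → USB stick 1 (new)  [load 6/39]
  15 → USB stick 1  [load 21/39]
  14 → USB stick 1  [load 35/39]
  4 → USB stick 1  [load 39/39]
  15 → USB stick 2 (new)  [load 15/39]
  15 → USB stick 2  [load 30/39]
  5 → USB stick 2  [load 35/39]
  28 → USB stick 3 (new)  [load 28/39]
  4 → USB stick 2  [load 39/39]
3 USB sticks opened.

3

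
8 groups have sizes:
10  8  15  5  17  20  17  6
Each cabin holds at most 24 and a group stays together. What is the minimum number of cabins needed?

5

Total = 20 + 17 + 17 + 15 + 10 + 8 + 6 + 5 = 98.
Lower bound: ⌈98/24⌉ = 5 cabins.
A packing using 5 cabins:
  cabin 1: 20 = 20
  cabin 2: 17 + 6 = 23
  cabin 3: 17 + 5 = 22
  cabin 4: 15 + 8 = 23
  cabin 5: 10 = 10
This matches the lower bound, so 5 is optimal.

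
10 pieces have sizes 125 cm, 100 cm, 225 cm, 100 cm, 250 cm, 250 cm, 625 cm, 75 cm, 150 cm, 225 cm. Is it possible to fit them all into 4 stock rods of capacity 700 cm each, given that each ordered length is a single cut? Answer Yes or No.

Yes

A valid assignment using 4 stock rods:
  stock rod 1: 625 + 75 = 700
  stock rod 2: 250 + 250 + 150 = 650
  stock rod 3: 225 + 225 + 125 + 100 = 675
  stock rod 4: 100 = 100
Every load is within 700 cm, so 4 stock rods suffice.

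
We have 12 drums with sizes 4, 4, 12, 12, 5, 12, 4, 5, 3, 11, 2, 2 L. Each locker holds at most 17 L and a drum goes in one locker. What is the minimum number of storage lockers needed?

Total = 12 + 12 + 12 + 11 + 5 + 5 + 4 + 4 + 4 + 3 + 2 + 2 = 76 L.
Lower bound: ⌈76/17⌉ = 5 storage lockers.
A packing using 5 storage lockers:
  locker 1: 12 + 5 = 17
  locker 2: 12 + 5 = 17
  locker 3: 12 + 4 = 16
  locker 4: 11 + 4 + 2 = 17
  locker 5: 4 + 3 + 2 = 9
This matches the lower bound, so 5 is optimal.

5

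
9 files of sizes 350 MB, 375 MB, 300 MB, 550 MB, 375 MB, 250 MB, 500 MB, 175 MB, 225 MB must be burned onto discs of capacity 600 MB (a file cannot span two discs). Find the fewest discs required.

6

Total = 550 + 500 + 375 + 375 + 350 + 300 + 250 + 225 + 175 = 3100 MB.
Lower bound: ⌈3100/600⌉ = 6 discs.
A packing using 6 discs:
  disc 1: 550 = 550
  disc 2: 500 = 500
  disc 3: 375 + 225 = 600
  disc 4: 375 + 175 = 550
  disc 5: 350 + 250 = 600
  disc 6: 300 = 300
This matches the lower bound, so 6 is optimal.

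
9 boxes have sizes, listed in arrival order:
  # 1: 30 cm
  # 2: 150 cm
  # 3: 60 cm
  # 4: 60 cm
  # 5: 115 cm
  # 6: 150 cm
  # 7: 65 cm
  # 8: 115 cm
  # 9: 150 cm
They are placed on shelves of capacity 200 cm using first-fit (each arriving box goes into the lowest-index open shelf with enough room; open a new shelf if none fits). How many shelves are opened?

6

  30 → shelf 1 (new)  [load 30/200]
  150 → shelf 1  [load 180/200]
  60 → shelf 2 (new)  [load 60/200]
  60 → shelf 2  [load 120/200]
  115 → shelf 3 (new)  [load 115/200]
  150 → shelf 4 (new)  [load 150/200]
  65 → shelf 2  [load 185/200]
  115 → shelf 5 (new)  [load 115/200]
  150 → shelf 6 (new)  [load 150/200]
6 shelves opened.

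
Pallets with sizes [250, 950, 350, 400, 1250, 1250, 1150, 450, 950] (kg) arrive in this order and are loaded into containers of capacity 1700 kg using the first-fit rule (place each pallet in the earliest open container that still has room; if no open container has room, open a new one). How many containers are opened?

5

  250 → container 1 (new)  [load 250/1700]
  950 → container 1  [load 1200/1700]
  350 → container 1  [load 1550/1700]
  400 → container 2 (new)  [load 400/1700]
  1250 → container 2  [load 1650/1700]
  1250 → container 3 (new)  [load 1250/1700]
  1150 → container 4 (new)  [load 1150/1700]
  450 → container 3  [load 1700/1700]
  950 → container 5 (new)  [load 950/1700]
5 containers opened.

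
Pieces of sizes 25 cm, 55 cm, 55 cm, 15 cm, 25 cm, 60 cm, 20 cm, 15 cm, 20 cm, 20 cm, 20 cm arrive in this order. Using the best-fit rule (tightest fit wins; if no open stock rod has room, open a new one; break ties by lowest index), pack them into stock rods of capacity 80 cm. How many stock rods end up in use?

5

  25 → stock rod 1 (new)  [load 25/80]
  55 → stock rod 1  [load 80/80]
  55 → stock rod 2 (new)  [load 55/80]
  15 → stock rod 2  [load 70/80]
  25 → stock rod 3 (new)  [load 25/80]
  60 → stock rod 4 (new)  [load 60/80]
  20 → stock rod 4  [load 80/80]
  15 → stock rod 3  [load 40/80]
  20 → stock rod 3  [load 60/80]
  20 → stock rod 3  [load 80/80]
  20 → stock rod 5 (new)  [load 20/80]
5 stock rods opened.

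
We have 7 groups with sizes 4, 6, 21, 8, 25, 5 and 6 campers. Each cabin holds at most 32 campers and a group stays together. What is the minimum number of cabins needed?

Total = 25 + 21 + 8 + 6 + 6 + 5 + 4 = 75 campers.
Lower bound: ⌈75/32⌉ = 3 cabins.
A packing using 3 cabins:
  cabin 1: 25 + 6 = 31
  cabin 2: 21 + 8 = 29
  cabin 3: 6 + 5 + 4 = 15
This matches the lower bound, so 3 is optimal.

3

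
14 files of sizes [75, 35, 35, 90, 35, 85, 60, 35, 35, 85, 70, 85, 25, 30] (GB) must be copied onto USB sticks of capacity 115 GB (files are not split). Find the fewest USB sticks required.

Total = 90 + 85 + 85 + 85 + 75 + 70 + 60 + 35 + 35 + 35 + 35 + 35 + 30 + 25 = 780 GB.
Lower bound: ⌈780/115⌉ = 7 USB sticks.
A packing using 8 USB sticks:
  USB stick 1: 90 + 25 = 115
  USB stick 2: 85 + 30 = 115
  USB stick 3: 85 = 85
  USB stick 4: 85 = 85
  USB stick 5: 75 + 35 = 110
  USB stick 6: 70 + 35 = 105
  USB stick 7: 60 + 35 = 95
  USB stick 8: 35 + 35 = 70
No arrangement into 7 USB sticks stays within capacity, so 8 is optimal.

8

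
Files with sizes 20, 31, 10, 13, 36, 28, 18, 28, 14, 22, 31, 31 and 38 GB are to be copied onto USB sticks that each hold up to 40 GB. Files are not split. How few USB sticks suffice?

Total = 38 + 36 + 31 + 31 + 31 + 28 + 28 + 22 + 20 + 18 + 14 + 13 + 10 = 320 GB.
Lower bound: ⌈320/40⌉ = 8 USB sticks.
A packing using 10 USB sticks:
  USB stick 1: 38 = 38
  USB stick 2: 36 = 36
  USB stick 3: 31 = 31
  USB stick 4: 31 = 31
  USB stick 5: 31 = 31
  USB stick 6: 28 + 10 = 38
  USB stick 7: 28 = 28
  USB stick 8: 22 + 18 = 40
  USB stick 9: 20 + 14 = 34
  USB stick 10: 13 = 13
No arrangement into 9 USB sticks stays within capacity, so 10 is optimal.

10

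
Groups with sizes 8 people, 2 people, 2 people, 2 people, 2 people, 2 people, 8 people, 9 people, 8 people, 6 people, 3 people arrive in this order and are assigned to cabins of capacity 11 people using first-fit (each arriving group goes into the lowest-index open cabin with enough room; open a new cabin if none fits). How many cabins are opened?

6

  8 → cabin 1 (new)  [load 8/11]
  2 → cabin 1  [load 10/11]
  2 → cabin 2 (new)  [load 2/11]
  2 → cabin 2  [load 4/11]
  2 → cabin 2  [load 6/11]
  2 → cabin 2  [load 8/11]
  8 → cabin 3 (new)  [load 8/11]
  9 → cabin 4 (new)  [load 9/11]
  8 → cabin 5 (new)  [load 8/11]
  6 → cabin 6 (new)  [load 6/11]
  3 → cabin 2  [load 11/11]
6 cabins opened.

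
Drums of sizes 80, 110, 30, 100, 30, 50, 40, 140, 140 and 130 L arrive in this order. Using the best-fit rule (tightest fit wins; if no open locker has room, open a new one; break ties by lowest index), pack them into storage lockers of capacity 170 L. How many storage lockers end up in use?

  80 → locker 1 (new)  [load 80/170]
  110 → locker 2 (new)  [load 110/170]
  30 → locker 2  [load 140/170]
  100 → locker 3 (new)  [load 100/170]
  30 → locker 2  [load 170/170]
  50 → locker 3  [load 150/170]
  40 → locker 1  [load 120/170]
  140 → locker 4 (new)  [load 140/170]
  140 → locker 5 (new)  [load 140/170]
  130 → locker 6 (new)  [load 130/170]
6 storage lockers opened.

6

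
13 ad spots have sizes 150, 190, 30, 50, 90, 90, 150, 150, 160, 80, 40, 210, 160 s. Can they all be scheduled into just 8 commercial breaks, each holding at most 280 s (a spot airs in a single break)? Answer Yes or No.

A valid assignment using 7 commercial breaks:
  break 1: 210 + 50 = 260
  break 2: 190 + 90 = 280
  break 3: 160 + 90 + 30 = 280
  break 4: 160 + 80 + 40 = 280
  break 5: 150 = 150
  break 6: 150 = 150
  break 7: 150 = 150
That uses only 7 ≤ 8, so 8 commercial breaks are enough.

Yes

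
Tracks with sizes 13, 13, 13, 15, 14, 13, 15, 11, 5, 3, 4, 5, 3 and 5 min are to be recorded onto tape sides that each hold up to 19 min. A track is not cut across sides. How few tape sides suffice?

Total = 15 + 15 + 14 + 13 + 13 + 13 + 13 + 11 + 5 + 5 + 5 + 4 + 3 + 3 = 132 min.
Lower bound: ⌈132/19⌉ = 7 tape sides.
Also, 8 tracks each exceed 19/2 min, and no two of those can share a side, so at least 8 tape sides are needed.
A packing using 8 tape sides:
  side 1: 15 + 4 = 19
  side 2: 15 + 3 = 18
  side 3: 14 + 5 = 19
  side 4: 13 + 5 = 18
  side 5: 13 + 5 = 18
  side 6: 13 + 3 = 16
  side 7: 13 = 13
  side 8: 11 = 11
This matches the lower bound, so 8 is optimal.

8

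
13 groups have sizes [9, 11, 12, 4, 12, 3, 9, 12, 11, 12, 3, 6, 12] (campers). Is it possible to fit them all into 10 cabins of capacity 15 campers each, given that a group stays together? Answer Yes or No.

Yes

A valid assignment using 9 cabins:
  cabin 1: 12 + 3 = 15
  cabin 2: 12 + 3 = 15
  cabin 3: 12 = 12
  cabin 4: 12 = 12
  cabin 5: 12 = 12
  cabin 6: 11 + 4 = 15
  cabin 7: 11 = 11
  cabin 8: 9 + 6 = 15
  cabin 9: 9 = 9
That uses only 9 ≤ 10, so 10 cabins are enough.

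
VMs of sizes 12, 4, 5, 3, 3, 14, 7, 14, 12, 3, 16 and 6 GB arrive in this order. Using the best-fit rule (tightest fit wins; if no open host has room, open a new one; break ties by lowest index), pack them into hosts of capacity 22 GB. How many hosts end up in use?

  12 → host 1 (new)  [load 12/22]
  4 → host 1  [load 16/22]
  5 → host 1  [load 21/22]
  3 → host 2 (new)  [load 3/22]
  3 → host 2  [load 6/22]
  14 → host 2  [load 20/22]
  7 → host 3 (new)  [load 7/22]
  14 → host 3  [load 21/22]
  12 → host 4 (new)  [load 12/22]
  3 → host 4  [load 15/22]
  16 → host 5 (new)  [load 16/22]
  6 → host 5  [load 22/22]
5 hosts opened.

5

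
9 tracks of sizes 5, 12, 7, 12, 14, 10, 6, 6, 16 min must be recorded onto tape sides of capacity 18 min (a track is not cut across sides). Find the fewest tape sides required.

Total = 16 + 14 + 12 + 12 + 10 + 7 + 6 + 6 + 5 = 88 min.
Lower bound: ⌈88/18⌉ = 5 tape sides.
A packing using 6 tape sides:
  side 1: 16 = 16
  side 2: 14 = 14
  side 3: 12 + 6 = 18
  side 4: 12 + 6 = 18
  side 5: 10 + 7 = 17
  side 6: 5 = 5
No arrangement into 5 tape sides stays within capacity, so 6 is optimal.

6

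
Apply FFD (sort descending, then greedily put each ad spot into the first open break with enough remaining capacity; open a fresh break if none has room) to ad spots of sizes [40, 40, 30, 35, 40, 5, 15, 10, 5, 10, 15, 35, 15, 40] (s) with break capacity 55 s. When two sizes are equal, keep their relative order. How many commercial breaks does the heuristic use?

Sorted descending: 40, 40, 40, 40, 35, 35, 30, 15, 15, 15, 10, 10, 5, 5.
  40 → break 1 (new)  [load 40/55]
  40 → break 2 (new)  [load 40/55]
  40 → break 3 (new)  [load 40/55]
  40 → break 4 (new)  [load 40/55]
  35 → break 5 (new)  [load 35/55]
  35 → break 6 (new)  [load 35/55]
  30 → break 7 (new)  [load 30/55]
  15 → break 1  [load 55/55]
  15 → break 2  [load 55/55]
  15 → break 3  [load 55/55]
  10 → break 4  [load 50/55]
  10 → break 5  [load 45/55]
  5 → break 4  [load 55/55]
  5 → break 5  [load 50/55]
7 commercial breaks opened.

7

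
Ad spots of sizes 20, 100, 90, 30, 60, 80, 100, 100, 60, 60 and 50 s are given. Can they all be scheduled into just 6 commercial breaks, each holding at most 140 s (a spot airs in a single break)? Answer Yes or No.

A valid assignment using 6 commercial breaks:
  break 1: 100 + 30 = 130
  break 2: 100 + 20 = 120
  break 3: 100 = 100
  break 4: 90 + 50 = 140
  break 5: 80 + 60 = 140
  break 6: 60 + 60 = 120
Every load is within 140 s, so 6 commercial breaks suffice.

Yes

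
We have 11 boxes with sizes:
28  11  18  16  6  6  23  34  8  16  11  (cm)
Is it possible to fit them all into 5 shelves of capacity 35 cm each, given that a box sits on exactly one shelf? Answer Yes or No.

No

Total = 177 cm; ⌈177/35⌉ = 6.
At least 6 shelves are required, but only 5 are allowed.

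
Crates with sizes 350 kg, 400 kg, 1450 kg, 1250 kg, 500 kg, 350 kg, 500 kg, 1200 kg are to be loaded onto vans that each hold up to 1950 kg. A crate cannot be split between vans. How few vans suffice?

4

Total = 1450 + 1250 + 1200 + 500 + 500 + 400 + 350 + 350 = 6000 kg.
Lower bound: ⌈6000/1950⌉ = 4 vans.
A packing using 4 vans:
  van 1: 1450 + 500 = 1950
  van 2: 1250 + 500 = 1750
  van 3: 1200 + 400 + 350 = 1950
  van 4: 350 = 350
This matches the lower bound, so 4 is optimal.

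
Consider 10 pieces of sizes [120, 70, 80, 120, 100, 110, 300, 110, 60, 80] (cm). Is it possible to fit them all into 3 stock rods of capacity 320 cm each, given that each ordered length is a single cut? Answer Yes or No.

No

Total = 1150 cm; ⌈1150/320⌉ = 4.
At least 4 stock rods are required, but only 3 are allowed.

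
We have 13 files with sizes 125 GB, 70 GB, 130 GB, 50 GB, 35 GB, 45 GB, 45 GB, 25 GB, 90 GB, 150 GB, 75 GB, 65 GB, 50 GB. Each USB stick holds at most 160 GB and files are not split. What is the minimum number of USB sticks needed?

Total = 150 + 130 + 125 + 90 + 75 + 70 + 65 + 50 + 50 + 45 + 45 + 35 + 25 = 955 GB.
Lower bound: ⌈955/160⌉ = 6 USB sticks.
A packing using 7 USB sticks:
  USB stick 1: 150 = 150
  USB stick 2: 130 + 25 = 155
  USB stick 3: 125 + 35 = 160
  USB stick 4: 90 + 70 = 160
  USB stick 5: 75 + 65 = 140
  USB stick 6: 50 + 50 + 45 = 145
  USB stick 7: 45 = 45
No arrangement into 6 USB sticks stays within capacity, so 7 is optimal.

7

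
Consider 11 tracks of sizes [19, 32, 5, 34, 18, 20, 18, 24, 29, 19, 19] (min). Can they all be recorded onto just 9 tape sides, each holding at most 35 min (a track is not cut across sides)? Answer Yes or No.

No

Total = 237 min; ⌈237/35⌉ = 7.
10 tracks each exceed half the capacity and cannot share a side, forcing at least 10 tape sides.
At least 10 tape sides are required, but only 9 are allowed.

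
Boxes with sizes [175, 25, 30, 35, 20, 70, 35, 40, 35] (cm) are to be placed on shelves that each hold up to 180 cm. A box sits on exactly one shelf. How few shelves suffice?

Total = 175 + 70 + 40 + 35 + 35 + 35 + 30 + 25 + 20 = 465 cm.
Lower bound: ⌈465/180⌉ = 3 shelves.
A packing using 3 shelves:
  shelf 1: 175 = 175
  shelf 2: 70 + 40 + 35 + 35 = 180
  shelf 3: 35 + 30 + 25 + 20 = 110
This matches the lower bound, so 3 is optimal.

3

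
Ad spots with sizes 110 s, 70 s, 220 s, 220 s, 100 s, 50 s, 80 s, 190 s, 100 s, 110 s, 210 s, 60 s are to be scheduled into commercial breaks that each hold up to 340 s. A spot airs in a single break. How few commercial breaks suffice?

5

Total = 220 + 220 + 210 + 190 + 110 + 110 + 100 + 100 + 80 + 70 + 60 + 50 = 1520 s.
Lower bound: ⌈1520/340⌉ = 5 commercial breaks.
A packing using 5 commercial breaks:
  break 1: 220 + 110 = 330
  break 2: 220 + 110 = 330
  break 3: 210 + 100 = 310
  break 4: 190 + 100 + 50 = 340
  break 5: 80 + 70 + 60 = 210
This matches the lower bound, so 5 is optimal.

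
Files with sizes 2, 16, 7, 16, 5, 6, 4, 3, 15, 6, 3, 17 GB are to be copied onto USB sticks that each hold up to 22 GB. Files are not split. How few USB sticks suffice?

5

Total = 17 + 16 + 16 + 15 + 7 + 6 + 6 + 5 + 4 + 3 + 3 + 2 = 100 GB.
Lower bound: ⌈100/22⌉ = 5 USB sticks.
A packing using 5 USB sticks:
  USB stick 1: 17 + 5 = 22
  USB stick 2: 16 + 6 = 22
  USB stick 3: 16 + 6 = 22
  USB stick 4: 15 + 7 = 22
  USB stick 5: 4 + 3 + 3 + 2 = 12
This matches the lower bound, so 5 is optimal.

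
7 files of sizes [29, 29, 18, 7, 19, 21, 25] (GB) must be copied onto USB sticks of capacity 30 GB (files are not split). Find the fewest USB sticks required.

6

Total = 29 + 29 + 25 + 21 + 19 + 18 + 7 = 148 GB.
Lower bound: ⌈148/30⌉ = 5 USB sticks.
Also, 6 files each exceed 15 GB, and no two of those can share a USB stick, so at least 6 USB sticks are needed.
A packing using 6 USB sticks:
  USB stick 1: 29 = 29
  USB stick 2: 29 = 29
  USB stick 3: 25 = 25
  USB stick 4: 21 + 7 = 28
  USB stick 5: 19 = 19
  USB stick 6: 18 = 18
This matches the lower bound, so 6 is optimal.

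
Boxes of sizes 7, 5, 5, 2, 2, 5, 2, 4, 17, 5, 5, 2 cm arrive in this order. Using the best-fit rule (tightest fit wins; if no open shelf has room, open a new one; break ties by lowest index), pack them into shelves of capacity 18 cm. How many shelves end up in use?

  7 → shelf 1 (new)  [load 7/18]
  5 → shelf 1  [load 12/18]
  5 → shelf 1  [load 17/18]
  2 → shelf 2 (new)  [load 2/18]
  2 → shelf 2  [load 4/18]
  5 → shelf 2  [load 9/18]
  2 → shelf 2  [load 11/18]
  4 → shelf 2  [load 15/18]
  17 → shelf 3 (new)  [load 17/18]
  5 → shelf 4 (new)  [load 5/18]
  5 → shelf 4  [load 10/18]
  2 → shelf 2  [load 17/18]
4 shelves opened.

4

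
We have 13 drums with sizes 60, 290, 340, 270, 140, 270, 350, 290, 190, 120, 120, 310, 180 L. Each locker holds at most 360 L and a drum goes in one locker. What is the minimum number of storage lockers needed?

Total = 350 + 340 + 310 + 290 + 290 + 270 + 270 + 190 + 180 + 140 + 120 + 120 + 60 = 2930 L.
Lower bound: ⌈2930/360⌉ = 9 storage lockers.
A packing using 10 storage lockers:
  locker 1: 350 = 350
  locker 2: 340 = 340
  locker 3: 310 = 310
  locker 4: 290 + 60 = 350
  locker 5: 290 = 290
  locker 6: 270 = 270
  locker 7: 270 = 270
  locker 8: 190 + 140 = 330
  locker 9: 180 + 120 = 300
  locker 10: 120 = 120
No arrangement into 9 storage lockers stays within capacity, so 10 is optimal.

10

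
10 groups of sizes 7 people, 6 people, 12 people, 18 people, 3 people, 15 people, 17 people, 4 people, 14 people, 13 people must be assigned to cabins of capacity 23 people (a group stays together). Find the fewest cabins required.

Total = 18 + 17 + 15 + 14 + 13 + 12 + 7 + 6 + 4 + 3 = 109 people.
Lower bound: ⌈109/23⌉ = 5 cabins.
Also, 6 groups each exceed 23/2 people, and no two of those can share a cabin, so at least 6 cabins are needed.
A packing using 6 cabins:
  cabin 1: 18 + 4 = 22
  cabin 2: 17 + 6 = 23
  cabin 3: 15 + 7 = 22
  cabin 4: 14 + 3 = 17
  cabin 5: 13 = 13
  cabin 6: 12 = 12
This matches the lower bound, so 6 is optimal.

6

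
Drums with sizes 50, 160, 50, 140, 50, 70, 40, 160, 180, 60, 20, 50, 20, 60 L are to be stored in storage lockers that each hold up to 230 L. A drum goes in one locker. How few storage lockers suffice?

5

Total = 180 + 160 + 160 + 140 + 70 + 60 + 60 + 50 + 50 + 50 + 50 + 40 + 20 + 20 = 1110 L.
Lower bound: ⌈1110/230⌉ = 5 storage lockers.
A packing using 5 storage lockers:
  locker 1: 180 + 50 = 230
  locker 2: 160 + 70 = 230
  locker 3: 160 + 60 = 220
  locker 4: 140 + 60 + 20 = 220
  locker 5: 50 + 50 + 50 + 40 + 20 = 210
This matches the lower bound, so 5 is optimal.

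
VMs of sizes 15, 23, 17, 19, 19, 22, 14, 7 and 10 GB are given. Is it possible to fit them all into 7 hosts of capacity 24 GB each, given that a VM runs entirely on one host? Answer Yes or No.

A valid assignment using 7 hosts:
  host 1: 23 = 23
  host 2: 22 = 22
  host 3: 19 = 19
  host 4: 19 = 19
  host 5: 17 + 7 = 24
  host 6: 15 = 15
  host 7: 14 + 10 = 24
Every load is within 24 GB, so 7 hosts suffice.

Yes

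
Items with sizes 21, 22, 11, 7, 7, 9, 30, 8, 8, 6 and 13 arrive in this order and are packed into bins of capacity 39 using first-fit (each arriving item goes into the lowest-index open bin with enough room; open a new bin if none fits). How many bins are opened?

  21 → bin 1 (new)  [load 21/39]
  22 → bin 2 (new)  [load 22/39]
  11 → bin 1  [load 32/39]
  7 → bin 1  [load 39/39]
  7 → bin 2  [load 29/39]
  9 → bin 2  [load 38/39]
  30 → bin 3 (new)  [load 30/39]
  8 → bin 3  [load 38/39]
  8 → bin 4 (new)  [load 8/39]
  6 → bin 4  [load 14/39]
  13 → bin 4  [load 27/39]
4 bins opened.

4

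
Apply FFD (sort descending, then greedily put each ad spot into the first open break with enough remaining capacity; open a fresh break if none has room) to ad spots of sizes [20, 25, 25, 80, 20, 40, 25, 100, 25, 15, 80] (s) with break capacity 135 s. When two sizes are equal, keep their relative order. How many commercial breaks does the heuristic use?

Sorted descending: 100, 80, 80, 40, 25, 25, 25, 25, 20, 20, 15.
  100 → break 1 (new)  [load 100/135]
  80 → break 2 (new)  [load 80/135]
  80 → break 3 (new)  [load 80/135]
  40 → break 2  [load 120/135]
  25 → break 1  [load 125/135]
  25 → break 3  [load 105/135]
  25 → break 3  [load 130/135]
  25 → break 4 (new)  [load 25/135]
  20 → break 4  [load 45/135]
  20 → break 4  [load 65/135]
  15 → break 2  [load 135/135]
4 commercial breaks opened.

4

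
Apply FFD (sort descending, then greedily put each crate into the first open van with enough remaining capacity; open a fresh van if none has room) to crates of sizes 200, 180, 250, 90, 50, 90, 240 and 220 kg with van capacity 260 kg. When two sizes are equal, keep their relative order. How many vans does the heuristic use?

Sorted descending: 250, 240, 220, 200, 180, 90, 90, 50.
  250 → van 1 (new)  [load 250/260]
  240 → van 2 (new)  [load 240/260]
  220 → van 3 (new)  [load 220/260]
  200 → van 4 (new)  [load 200/260]
  180 → van 5 (new)  [load 180/260]
  90 → van 6 (new)  [load 90/260]
  90 → van 6  [load 180/260]
  50 → van 4  [load 250/260]
6 vans opened.

6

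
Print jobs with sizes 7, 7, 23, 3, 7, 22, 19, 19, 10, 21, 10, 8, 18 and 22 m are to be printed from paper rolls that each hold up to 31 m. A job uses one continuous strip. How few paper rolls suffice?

7

Total = 23 + 22 + 22 + 21 + 19 + 19 + 18 + 10 + 10 + 8 + 7 + 7 + 7 + 3 = 196 m.
Lower bound: ⌈196/31⌉ = 7 paper rolls.
A packing using 7 paper rolls:
  roll 1: 23 + 8 = 31
  roll 2: 22 + 7 = 29
  roll 3: 22 + 7 = 29
  roll 4: 21 + 10 = 31
  roll 5: 19 + 10 = 29
  roll 6: 19 + 7 + 3 = 29
  roll 7: 18 = 18
This matches the lower bound, so 7 is optimal.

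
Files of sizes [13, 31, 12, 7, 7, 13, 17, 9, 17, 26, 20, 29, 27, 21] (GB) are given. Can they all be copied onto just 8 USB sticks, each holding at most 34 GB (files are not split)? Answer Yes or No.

A valid assignment using 8 USB sticks:
  USB stick 1: 31 = 31
  USB stick 2: 29 = 29
  USB stick 3: 27 + 7 = 34
  USB stick 4: 26 + 7 = 33
  USB stick 5: 21 + 13 = 34
  USB stick 6: 20 + 13 = 33
  USB stick 7: 17 + 17 = 34
  USB stick 8: 12 + 9 = 21
Every load is within 34 GB, so 8 USB sticks suffice.

Yes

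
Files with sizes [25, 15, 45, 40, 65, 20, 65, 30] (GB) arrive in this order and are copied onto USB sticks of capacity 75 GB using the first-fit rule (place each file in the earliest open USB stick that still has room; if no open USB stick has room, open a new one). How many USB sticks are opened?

5

  25 → USB stick 1 (new)  [load 25/75]
  15 → USB stick 1  [load 40/75]
  45 → USB stick 2 (new)  [load 45/75]
  40 → USB stick 3 (new)  [load 40/75]
  65 → USB stick 4 (new)  [load 65/75]
  20 → USB stick 1  [load 60/75]
  65 → USB stick 5 (new)  [load 65/75]
  30 → USB stick 2  [load 75/75]
5 USB sticks opened.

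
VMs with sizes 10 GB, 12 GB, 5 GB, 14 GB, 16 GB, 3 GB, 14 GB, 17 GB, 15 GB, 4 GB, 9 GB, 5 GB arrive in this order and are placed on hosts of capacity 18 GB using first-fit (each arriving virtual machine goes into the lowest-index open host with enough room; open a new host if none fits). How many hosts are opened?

  10 → host 1 (new)  [load 10/18]
  12 → host 2 (new)  [load 12/18]
  5 → host 1  [load 15/18]
  14 → host 3 (new)  [load 14/18]
  16 → host 4 (new)  [load 16/18]
  3 → host 1  [load 18/18]
  14 → host 5 (new)  [load 14/18]
  17 → host 6 (new)  [load 17/18]
  15 → host 7 (new)  [load 15/18]
  4 → host 2  [load 16/18]
  9 → host 8 (new)  [load 9/18]
  5 → host 8  [load 14/18]
8 hosts opened.

8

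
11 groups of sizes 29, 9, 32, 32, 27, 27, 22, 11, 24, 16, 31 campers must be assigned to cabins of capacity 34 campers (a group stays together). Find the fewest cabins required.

9

Total = 32 + 32 + 31 + 29 + 27 + 27 + 24 + 22 + 16 + 11 + 9 = 260 campers.
Lower bound: ⌈260/34⌉ = 8 cabins.
A packing using 9 cabins:
  cabin 1: 32 = 32
  cabin 2: 32 = 32
  cabin 3: 31 = 31
  cabin 4: 29 = 29
  cabin 5: 27 = 27
  cabin 6: 27 = 27
  cabin 7: 24 + 9 = 33
  cabin 8: 22 + 11 = 33
  cabin 9: 16 = 16
No arrangement into 8 cabins stays within capacity, so 9 is optimal.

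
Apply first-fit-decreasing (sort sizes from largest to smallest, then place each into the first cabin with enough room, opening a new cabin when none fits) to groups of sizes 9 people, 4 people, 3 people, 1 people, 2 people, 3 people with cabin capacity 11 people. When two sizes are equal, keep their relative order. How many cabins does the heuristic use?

2

Sorted descending: 9, 4, 3, 3, 2, 1.
  9 → cabin 1 (new)  [load 9/11]
  4 → cabin 2 (new)  [load 4/11]
  3 → cabin 2  [load 7/11]
  3 → cabin 2  [load 10/11]
  2 → cabin 1  [load 11/11]
  1 → cabin 2  [load 11/11]
2 cabins opened.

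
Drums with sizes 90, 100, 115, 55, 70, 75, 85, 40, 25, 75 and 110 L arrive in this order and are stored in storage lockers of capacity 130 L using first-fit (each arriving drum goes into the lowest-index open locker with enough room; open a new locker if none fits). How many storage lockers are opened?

  90 → locker 1 (new)  [load 90/130]
  100 → locker 2 (new)  [load 100/130]
  115 → locker 3 (new)  [load 115/130]
  55 → locker 4 (new)  [load 55/130]
  70 → locker 4  [load 125/130]
  75 → locker 5 (new)  [load 75/130]
  85 → locker 6 (new)  [load 85/130]
  40 → locker 1  [load 130/130]
  25 → locker 2  [load 125/130]
  75 → locker 7 (new)  [load 75/130]
  110 → locker 8 (new)  [load 110/130]
8 storage lockers opened.

8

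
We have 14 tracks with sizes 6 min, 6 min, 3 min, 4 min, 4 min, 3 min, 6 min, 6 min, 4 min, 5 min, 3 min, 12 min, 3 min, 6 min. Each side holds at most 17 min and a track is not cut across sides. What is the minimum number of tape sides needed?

Total = 12 + 6 + 6 + 6 + 6 + 6 + 5 + 4 + 4 + 4 + 3 + 3 + 3 + 3 = 71 min.
Lower bound: ⌈71/17⌉ = 5 tape sides.
A packing using 5 tape sides:
  side 1: 12 + 5 = 17
  side 2: 6 + 6 + 4 = 16
  side 3: 6 + 6 + 4 = 16
  side 4: 6 + 4 + 3 + 3 = 16
  side 5: 3 + 3 = 6
This matches the lower bound, so 5 is optimal.

5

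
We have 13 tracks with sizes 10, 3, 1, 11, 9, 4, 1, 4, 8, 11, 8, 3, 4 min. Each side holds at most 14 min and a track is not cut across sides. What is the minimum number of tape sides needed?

Total = 11 + 11 + 10 + 9 + 8 + 8 + 4 + 4 + 4 + 3 + 3 + 1 + 1 = 77 min.
Lower bound: ⌈77/14⌉ = 6 tape sides.
A packing using 6 tape sides:
  side 1: 11 + 3 = 14
  side 2: 11 + 3 = 14
  side 3: 10 + 4 = 14
  side 4: 9 + 4 + 1 = 14
  side 5: 8 + 4 + 1 = 13
  side 6: 8 = 8
This matches the lower bound, so 6 is optimal.

6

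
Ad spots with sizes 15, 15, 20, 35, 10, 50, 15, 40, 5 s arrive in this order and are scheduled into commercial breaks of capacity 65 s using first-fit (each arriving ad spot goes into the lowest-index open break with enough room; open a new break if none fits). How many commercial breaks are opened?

  15 → break 1 (new)  [load 15/65]
  15 → break 1  [load 30/65]
  20 → break 1  [load 50/65]
  35 → break 2 (new)  [load 35/65]
  10 → break 1  [load 60/65]
  50 → break 3 (new)  [load 50/65]
  15 → break 2  [load 50/65]
  40 → break 4 (new)  [load 40/65]
  5 → break 1  [load 65/65]
4 commercial breaks opened.

4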